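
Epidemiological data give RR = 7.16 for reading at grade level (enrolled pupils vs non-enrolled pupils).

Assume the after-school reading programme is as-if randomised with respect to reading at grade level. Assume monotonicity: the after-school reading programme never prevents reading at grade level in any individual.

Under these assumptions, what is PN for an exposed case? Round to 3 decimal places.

Under exogeneity and monotonicity, PN = (RR − 1) / RR = 1 − 1/RR.
PN = (7.16 − 1) / 7.16 = 6.16 / 7.16 ≈ 0.8603

PN ≈ 0.860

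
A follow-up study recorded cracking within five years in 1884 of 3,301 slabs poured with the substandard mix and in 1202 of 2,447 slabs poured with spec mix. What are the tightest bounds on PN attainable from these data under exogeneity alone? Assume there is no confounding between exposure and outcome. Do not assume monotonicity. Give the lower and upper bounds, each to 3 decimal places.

0.139 ≤ PN ≤ 0.891

p₁ = P(outcome | exposed) = 1884/3301 = 0.57074
p₀ = P(outcome | unexposed) = 1202/2447 = 0.49121
Under exogeneity alone the bounds on PN are max{0,(p₁−p₀)/p₁} ≤ PN ≤ min{1,(1−p₀)/p₁}.
  lower = (p₁ − p₀)/p₁ = 0.079522 / 0.57074 ≈ 0.1393
  upper = min{1, (1 − p₀)/p₁} = 0.50879 / 0.57074 ≈ 0.8915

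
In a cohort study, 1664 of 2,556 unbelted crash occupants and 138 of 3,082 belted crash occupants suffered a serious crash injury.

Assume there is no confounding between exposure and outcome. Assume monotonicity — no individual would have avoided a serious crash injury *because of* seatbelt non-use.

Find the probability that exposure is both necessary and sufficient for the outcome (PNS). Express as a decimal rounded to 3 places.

PNS ≈ 0.606

p₁ = P(outcome | exposed) = 1664/2556 = 0.65102
p₀ = P(outcome | unexposed) = 138/3082 = 0.044776
Under exogeneity and monotonicity, PNS = p₁ − p₀.
PNS = 0.65102 − 0.044776 = 0.60624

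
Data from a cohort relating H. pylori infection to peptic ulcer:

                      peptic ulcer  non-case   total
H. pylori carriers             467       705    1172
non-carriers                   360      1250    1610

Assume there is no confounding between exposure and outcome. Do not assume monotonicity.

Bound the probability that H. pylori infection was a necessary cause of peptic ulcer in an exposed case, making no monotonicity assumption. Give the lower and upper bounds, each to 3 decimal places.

0.439 ≤ PN ≤ 1.000

p₁ = P(outcome | exposed) = 467/1172 = 0.39846
p₀ = P(outcome | unexposed) = 360/1610 = 0.2236
Under exogeneity alone the bounds on PN are max{0,(p₁−p₀)/p₁} ≤ PN ≤ min{1,(1−p₀)/p₁}.
  lower = (p₁ − p₀)/p₁ = 0.17486 / 0.39846 ≈ 0.4388
  upper = min{1, (1 − p₀)/p₁} = 0.7764 / 0.39846 ≈ 1.9485 → capped at 1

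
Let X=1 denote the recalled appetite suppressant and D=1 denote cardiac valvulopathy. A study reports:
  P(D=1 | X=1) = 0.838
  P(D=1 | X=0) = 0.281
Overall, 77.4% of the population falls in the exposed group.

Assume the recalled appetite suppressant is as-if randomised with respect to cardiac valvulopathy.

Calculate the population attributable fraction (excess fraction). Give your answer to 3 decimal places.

Let p₁ = 0.838, p₀ = 0.281.
Overall risk P(Y=1) = π·p₁ + (1−π)·p₀ = 0.774×0.838 + 0.226×0.281 = 0.71212.
Under exogeneity, PAF = [P(Y=1) − p₀] / P(Y=1).
PAF = (0.71212 − 0.281) / 0.71212 ≈ 0.6054

PAF ≈ 0.605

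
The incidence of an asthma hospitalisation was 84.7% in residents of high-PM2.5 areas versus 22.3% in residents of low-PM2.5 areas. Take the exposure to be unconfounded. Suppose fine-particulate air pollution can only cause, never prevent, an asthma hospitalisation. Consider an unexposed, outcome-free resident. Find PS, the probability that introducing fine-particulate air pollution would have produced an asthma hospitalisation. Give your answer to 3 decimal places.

p₁ = 0.847, p₀ = 0.223.
Under exogeneity and monotonicity, PS = (p₁ − p₀) / (1 − p₀).
PS = (0.847 − 0.223) / (1 − 0.223) = 0.624 / 0.777 ≈ 0.8031

PS ≈ 0.803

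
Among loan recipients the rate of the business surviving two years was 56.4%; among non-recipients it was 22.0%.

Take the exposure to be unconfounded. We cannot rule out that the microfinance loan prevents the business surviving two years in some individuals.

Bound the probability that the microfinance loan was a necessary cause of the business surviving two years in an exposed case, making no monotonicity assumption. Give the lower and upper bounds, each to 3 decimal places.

0.610 ≤ PN ≤ 1.000

p₁ = 0.564, p₀ = 0.22.
Under exogeneity alone the bounds on PN are max{0,(p₁−p₀)/p₁} ≤ PN ≤ min{1,(1−p₀)/p₁}.
  lower = (p₁ − p₀)/p₁ = 0.344 / 0.564 ≈ 0.6099
  upper = min{1, (1 − p₀)/p₁} = 0.78 / 0.564 ≈ 1.3830 → capped at 1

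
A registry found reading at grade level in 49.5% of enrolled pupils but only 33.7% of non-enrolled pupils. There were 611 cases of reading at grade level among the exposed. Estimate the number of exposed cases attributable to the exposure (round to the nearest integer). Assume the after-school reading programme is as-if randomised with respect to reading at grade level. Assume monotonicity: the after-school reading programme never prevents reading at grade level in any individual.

about 195 cases

p₁ = 0.495, p₀ = 0.337.
PN = (p₁ − p₀)/p₁ = (0.495 − 0.337) / 0.495 ≈ 0.31919.
Attributable cases ≈ PN × (exposed cases) = 0.31919 × 611 ≈ 195.03.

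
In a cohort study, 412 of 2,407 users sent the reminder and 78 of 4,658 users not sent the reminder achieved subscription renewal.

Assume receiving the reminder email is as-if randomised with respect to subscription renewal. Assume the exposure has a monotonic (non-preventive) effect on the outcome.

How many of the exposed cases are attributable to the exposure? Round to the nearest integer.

p₁ = P(outcome | exposed) = 412/2407 = 0.17117
p₀ = P(outcome | unexposed) = 78/4658 = 0.016745
PN = (p₁ − p₀)/p₁ = (0.17117 − 0.016745) / 0.17117 ≈ 0.90217.
Attributable cases ≈ PN × (exposed cases) = 0.90217 × 412 ≈ 371.69.

about 372 cases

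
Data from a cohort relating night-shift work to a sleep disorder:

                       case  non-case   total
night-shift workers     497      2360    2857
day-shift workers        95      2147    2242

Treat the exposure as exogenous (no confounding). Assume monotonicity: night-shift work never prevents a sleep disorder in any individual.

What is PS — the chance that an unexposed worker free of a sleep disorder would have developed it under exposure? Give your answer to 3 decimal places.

p₁ = P(outcome | exposed) = 497/2857 = 0.17396
p₀ = P(outcome | unexposed) = 95/2242 = 0.042373
Under exogeneity and monotonicity, PS = (p₁ − p₀)/(1 − p₀).
PS = (0.17396 − 0.042373) / 0.95763 ≈ 0.1374

PS ≈ 0.137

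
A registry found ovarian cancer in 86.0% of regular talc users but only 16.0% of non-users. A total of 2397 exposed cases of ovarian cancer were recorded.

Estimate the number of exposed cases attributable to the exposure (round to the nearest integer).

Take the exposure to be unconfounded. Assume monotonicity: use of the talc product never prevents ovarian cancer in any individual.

about 1951 cases

p₁ = 0.86, p₀ = 0.16.
PN = (p₁ − p₀)/p₁ = (0.86 − 0.16) / 0.86 ≈ 0.81395.
Attributable cases ≈ PN × (exposed cases) = 0.81395 × 2397 ≈ 1951.05.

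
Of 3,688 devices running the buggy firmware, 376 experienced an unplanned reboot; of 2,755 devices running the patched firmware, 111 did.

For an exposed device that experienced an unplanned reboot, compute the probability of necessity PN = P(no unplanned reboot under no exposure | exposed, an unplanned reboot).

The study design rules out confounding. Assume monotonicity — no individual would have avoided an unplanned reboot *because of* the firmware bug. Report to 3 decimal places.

PN ≈ 0.605

p₁ = P(outcome | exposed) = 376/3688 = 0.10195
p₀ = P(outcome | unexposed) = 111/2755 = 0.04029
Under exogeneity and monotonicity, PN = (p₁ − p₀) / p₁.
PN = (0.10195 − 0.04029) / 0.10195 = 0.061662 / 0.10195 ≈ 0.6048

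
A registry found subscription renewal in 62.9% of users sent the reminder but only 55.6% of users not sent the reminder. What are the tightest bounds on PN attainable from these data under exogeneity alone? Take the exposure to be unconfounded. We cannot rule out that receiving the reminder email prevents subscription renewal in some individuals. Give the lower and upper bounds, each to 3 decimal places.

0.116 ≤ PN ≤ 0.706

p₁ = 0.629, p₀ = 0.556.
Under exogeneity alone the bounds on PN are max{0,(p₁−p₀)/p₁} ≤ PN ≤ min{1,(1−p₀)/p₁}.
  lower = (p₁ − p₀)/p₁ = 0.073 / 0.629 ≈ 0.1161
  upper = min{1, (1 − p₀)/p₁} = 0.444 / 0.629 ≈ 0.7059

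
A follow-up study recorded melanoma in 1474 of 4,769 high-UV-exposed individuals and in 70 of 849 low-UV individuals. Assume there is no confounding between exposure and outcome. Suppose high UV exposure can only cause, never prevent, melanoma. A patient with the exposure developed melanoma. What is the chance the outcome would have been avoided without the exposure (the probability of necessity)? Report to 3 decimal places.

p₁ = P(outcome | exposed) = 1474/4769 = 0.30908
p₀ = P(outcome | unexposed) = 70/849 = 0.08245
Under exogeneity and monotonicity, PN = (p₁ − p₀) / p₁.
PN = (0.30908 − 0.08245) / 0.30908 = 0.22663 / 0.30908 ≈ 0.7332

PN ≈ 0.733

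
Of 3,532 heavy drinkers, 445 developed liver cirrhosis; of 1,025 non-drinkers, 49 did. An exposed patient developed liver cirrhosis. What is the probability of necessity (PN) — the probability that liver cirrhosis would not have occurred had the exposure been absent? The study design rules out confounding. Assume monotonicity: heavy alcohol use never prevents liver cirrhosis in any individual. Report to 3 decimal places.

p₁ = P(outcome | exposed) = 445/3532 = 0.12599
p₀ = P(outcome | unexposed) = 49/1025 = 0.047805
Under exogeneity and monotonicity, PN = (p₁ − p₀) / p₁.
PN = (0.12599 − 0.047805) / 0.12599 = 0.078186 / 0.12599 ≈ 0.6206

PN ≈ 0.621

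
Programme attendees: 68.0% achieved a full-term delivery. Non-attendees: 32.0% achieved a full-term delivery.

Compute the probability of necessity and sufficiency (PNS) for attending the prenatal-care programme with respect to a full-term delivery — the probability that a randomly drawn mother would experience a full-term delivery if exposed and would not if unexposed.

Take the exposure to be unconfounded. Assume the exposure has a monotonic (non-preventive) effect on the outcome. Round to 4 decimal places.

p₁ = 0.68, p₀ = 0.32.
Under exogeneity and monotonicity, PNS = p₁ − p₀.
PNS = 0.68 − 0.32 = 0.36

PNS ≈ 0.3600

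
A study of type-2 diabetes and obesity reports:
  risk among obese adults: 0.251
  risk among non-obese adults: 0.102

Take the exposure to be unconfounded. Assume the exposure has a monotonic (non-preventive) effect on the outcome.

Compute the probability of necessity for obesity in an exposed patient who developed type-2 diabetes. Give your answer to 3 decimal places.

PN ≈ 0.594

Let p₁ = 0.251, p₀ = 0.102.
Under exogeneity and monotonicity, PN = (p₁ − p₀) / p₁.
PN = (0.251 − 0.102) / 0.251 = 0.149 / 0.251 ≈ 0.5936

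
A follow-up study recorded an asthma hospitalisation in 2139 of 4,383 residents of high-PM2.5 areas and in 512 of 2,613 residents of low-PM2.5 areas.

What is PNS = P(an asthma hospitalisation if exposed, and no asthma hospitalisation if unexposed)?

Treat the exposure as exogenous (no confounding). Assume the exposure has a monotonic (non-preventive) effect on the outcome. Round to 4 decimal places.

p₁ = P(outcome | exposed) = 2139/4383 = 0.48802
p₀ = P(outcome | unexposed) = 512/2613 = 0.19594
Under exogeneity and monotonicity, PNS = p₁ − p₀.
PNS = 0.48802 − 0.19594 = 0.29208

PNS ≈ 0.2921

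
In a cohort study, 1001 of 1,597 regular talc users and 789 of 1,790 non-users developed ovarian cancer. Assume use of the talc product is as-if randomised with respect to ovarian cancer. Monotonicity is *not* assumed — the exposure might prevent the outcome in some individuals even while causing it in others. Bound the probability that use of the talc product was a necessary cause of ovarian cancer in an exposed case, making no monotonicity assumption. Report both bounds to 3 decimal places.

0.297 ≤ PN ≤ 0.892

p₁ = P(outcome | exposed) = 1001/1597 = 0.6268
p₀ = P(outcome | unexposed) = 789/1790 = 0.44078
Under exogeneity alone the bounds on PN are max{0,(p₁−p₀)/p₁} ≤ PN ≤ min{1,(1−p₀)/p₁}.
  lower = (p₁ − p₀)/p₁ = 0.18602 / 0.6268 ≈ 0.2968
  upper = min{1, (1 − p₀)/p₁} = 0.55922 / 0.6268 ≈ 0.8922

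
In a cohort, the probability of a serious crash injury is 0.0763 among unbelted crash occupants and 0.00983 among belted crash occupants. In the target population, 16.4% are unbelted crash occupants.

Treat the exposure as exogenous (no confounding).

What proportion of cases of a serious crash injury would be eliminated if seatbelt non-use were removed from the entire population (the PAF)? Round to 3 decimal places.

Let p₁ = 0.0763, p₀ = 0.00983.
Overall risk P(Y=1) = π·p₁ + (1−π)·p₀ = 0.164×0.0763 + 0.836×0.00983 = 0.020731.
Under exogeneity, PAF = [P(Y=1) − p₀] / P(Y=1).
PAF = (0.020731 − 0.00983) / 0.020731 ≈ 0.5258

PAF ≈ 0.526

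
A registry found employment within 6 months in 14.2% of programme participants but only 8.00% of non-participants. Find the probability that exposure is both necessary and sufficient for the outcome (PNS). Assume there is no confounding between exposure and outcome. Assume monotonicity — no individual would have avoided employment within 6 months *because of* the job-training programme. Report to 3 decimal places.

p₁ = 0.142, p₀ = 0.08.
Under exogeneity and monotonicity, PNS = p₁ − p₀.
PNS = 0.142 − 0.08 = 0.062

PNS ≈ 0.062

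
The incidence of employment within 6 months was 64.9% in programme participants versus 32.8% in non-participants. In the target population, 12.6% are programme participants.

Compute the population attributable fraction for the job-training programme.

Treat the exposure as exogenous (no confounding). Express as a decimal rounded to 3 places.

p₁ = 0.649, p₀ = 0.328.
Overall risk P(Y=1) = π·p₁ + (1−π)·p₀ = 0.126×0.649 + 0.874×0.328 = 0.36845.
Under exogeneity, PAF = [P(Y=1) − p₀] / P(Y=1).
PAF = (0.36845 − 0.328) / 0.36845 ≈ 0.1098

PAF ≈ 0.110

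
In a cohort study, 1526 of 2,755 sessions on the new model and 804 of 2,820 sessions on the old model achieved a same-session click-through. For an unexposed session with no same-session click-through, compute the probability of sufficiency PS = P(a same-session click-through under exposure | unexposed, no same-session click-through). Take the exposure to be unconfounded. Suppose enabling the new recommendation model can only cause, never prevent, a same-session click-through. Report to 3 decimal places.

p₁ = P(outcome | exposed) = 1526/2755 = 0.5539
p₀ = P(outcome | unexposed) = 804/2820 = 0.28511
Under exogeneity and monotonicity, PS = (p₁ − p₀) / (1 − p₀).
PS = (0.5539 − 0.28511) / (1 − 0.28511) = 0.2688 / 0.71489 ≈ 0.3760

PS ≈ 0.376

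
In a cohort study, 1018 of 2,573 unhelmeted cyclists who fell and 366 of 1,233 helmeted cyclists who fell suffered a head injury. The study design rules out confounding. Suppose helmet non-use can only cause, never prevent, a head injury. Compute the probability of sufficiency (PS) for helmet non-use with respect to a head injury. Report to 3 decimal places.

PS ≈ 0.141

p₁ = P(outcome | exposed) = 1018/2573 = 0.39565
p₀ = P(outcome | unexposed) = 366/1233 = 0.29684
Under exogeneity and monotonicity, PS = (p₁ − p₀) / (1 − p₀).
PS = (0.39565 − 0.29684) / (1 − 0.29684) = 0.09881 / 0.70316 ≈ 0.1405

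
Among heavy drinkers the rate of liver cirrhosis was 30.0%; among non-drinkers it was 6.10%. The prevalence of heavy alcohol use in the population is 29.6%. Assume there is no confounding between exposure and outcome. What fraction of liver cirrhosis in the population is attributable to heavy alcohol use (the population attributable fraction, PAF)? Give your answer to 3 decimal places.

PAF ≈ 0.537

p₁ = 0.3, p₀ = 0.061.
Overall risk P(Y=1) = π·p₁ + (1−π)·p₀ = 0.296×0.3 + 0.704×0.061 = 0.13174.
Under exogeneity, PAF = [P(Y=1) − p₀] / P(Y=1).
PAF = (0.13174 − 0.061) / 0.13174 ≈ 0.5370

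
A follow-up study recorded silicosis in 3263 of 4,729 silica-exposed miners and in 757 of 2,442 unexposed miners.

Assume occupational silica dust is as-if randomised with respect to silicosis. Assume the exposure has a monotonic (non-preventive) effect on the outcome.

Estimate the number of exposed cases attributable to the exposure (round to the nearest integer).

p₁ = P(outcome | exposed) = 3263/4729 = 0.69
p₀ = P(outcome | unexposed) = 757/2442 = 0.30999
PN = (p₁ − p₀)/p₁ = (0.69 − 0.30999) / 0.69 ≈ 0.55074.
Attributable cases ≈ PN × (exposed cases) = 0.55074 × 3263 ≈ 1797.05.

about 1797 cases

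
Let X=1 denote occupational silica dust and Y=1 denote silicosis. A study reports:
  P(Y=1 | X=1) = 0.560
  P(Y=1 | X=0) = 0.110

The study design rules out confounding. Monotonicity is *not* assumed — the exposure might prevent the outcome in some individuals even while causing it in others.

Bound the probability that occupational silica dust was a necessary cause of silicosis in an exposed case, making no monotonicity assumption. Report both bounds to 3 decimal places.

Let p₁ = 0.56, p₀ = 0.11.
Under exogeneity alone the bounds on PN are max{0,(p₁−p₀)/p₁} ≤ PN ≤ min{1,(1−p₀)/p₁}.
  lower = (p₁ − p₀)/p₁ = 0.45 / 0.56 ≈ 0.8036
  upper = min{1, (1 − p₀)/p₁} = 0.89 / 0.56 ≈ 1.5893 → capped at 1

0.804 ≤ PN ≤ 1.000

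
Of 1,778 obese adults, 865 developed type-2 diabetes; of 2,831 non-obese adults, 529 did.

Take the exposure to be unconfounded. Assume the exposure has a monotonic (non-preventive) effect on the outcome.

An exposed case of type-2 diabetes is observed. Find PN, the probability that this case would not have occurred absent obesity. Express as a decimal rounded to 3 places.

PN ≈ 0.616

p₁ = P(outcome | exposed) = 865/1778 = 0.4865
p₀ = P(outcome | unexposed) = 529/2831 = 0.18686
Under exogeneity and monotonicity, PN = (p₁ − p₀) / p₁.
PN = (0.4865 − 0.18686) / 0.4865 = 0.29964 / 0.4865 ≈ 0.6159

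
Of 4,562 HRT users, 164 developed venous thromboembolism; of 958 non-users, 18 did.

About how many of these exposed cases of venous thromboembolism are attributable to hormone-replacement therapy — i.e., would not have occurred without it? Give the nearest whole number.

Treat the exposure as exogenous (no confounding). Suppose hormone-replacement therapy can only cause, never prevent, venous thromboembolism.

p₁ = P(outcome | exposed) = 164/4562 = 0.035949
p₀ = P(outcome | unexposed) = 18/958 = 0.018789
PN = (p₁ − p₀)/p₁ = (0.035949 − 0.018789) / 0.035949 ≈ 0.47734.
Attributable cases ≈ PN × (exposed cases) = 0.47734 × 164 ≈ 78.28.

about 78 cases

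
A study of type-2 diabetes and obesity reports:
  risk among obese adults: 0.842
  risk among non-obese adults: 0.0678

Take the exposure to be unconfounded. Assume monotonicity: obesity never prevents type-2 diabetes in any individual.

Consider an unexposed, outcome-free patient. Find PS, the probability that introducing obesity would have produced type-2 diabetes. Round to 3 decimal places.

Let p₁ = 0.842, p₀ = 0.0678.
Under exogeneity and monotonicity, PS = (p₁ − p₀) / (1 − p₀).
PS = (0.842 − 0.0678) / (1 − 0.0678) = 0.7742 / 0.9322 ≈ 0.8305

PS ≈ 0.831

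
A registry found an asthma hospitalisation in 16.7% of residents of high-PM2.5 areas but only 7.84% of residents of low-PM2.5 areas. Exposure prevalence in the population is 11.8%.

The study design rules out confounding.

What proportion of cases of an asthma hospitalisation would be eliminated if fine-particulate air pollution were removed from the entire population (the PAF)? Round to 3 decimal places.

p₁ = 0.167, p₀ = 0.0784.
Overall risk P(Y=1) = π·p₁ + (1−π)·p₀ = 0.118×0.167 + 0.882×0.0784 = 0.088855.
Under exogeneity, PAF = [P(Y=1) − p₀] / P(Y=1).
PAF = (0.088855 − 0.0784) / 0.088855 ≈ 0.1177

PAF ≈ 0.118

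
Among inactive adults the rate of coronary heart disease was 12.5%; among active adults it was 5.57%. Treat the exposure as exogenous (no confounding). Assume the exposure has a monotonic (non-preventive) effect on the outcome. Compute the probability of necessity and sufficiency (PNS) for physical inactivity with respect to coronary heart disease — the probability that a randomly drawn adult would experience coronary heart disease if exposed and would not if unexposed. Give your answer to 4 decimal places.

PNS ≈ 0.0693

p₁ = 0.125, p₀ = 0.0557.
Under exogeneity and monotonicity, PNS = p₁ − p₀.
PNS = 0.125 − 0.0557 = 0.0693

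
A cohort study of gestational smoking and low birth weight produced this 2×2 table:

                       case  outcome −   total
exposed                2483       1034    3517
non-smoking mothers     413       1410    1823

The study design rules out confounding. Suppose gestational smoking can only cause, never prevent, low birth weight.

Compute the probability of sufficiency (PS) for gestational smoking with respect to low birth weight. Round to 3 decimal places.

PS ≈ 0.620

p₁ = P(outcome | exposed) = 2483/3517 = 0.706
p₀ = P(outcome | unexposed) = 413/1823 = 0.22655
Under exogeneity and monotonicity, PS = (p₁ − p₀) / (1 − p₀).
PS = (0.706 − 0.22655) / (1 − 0.22655) = 0.47945 / 0.77345 ≈ 0.6199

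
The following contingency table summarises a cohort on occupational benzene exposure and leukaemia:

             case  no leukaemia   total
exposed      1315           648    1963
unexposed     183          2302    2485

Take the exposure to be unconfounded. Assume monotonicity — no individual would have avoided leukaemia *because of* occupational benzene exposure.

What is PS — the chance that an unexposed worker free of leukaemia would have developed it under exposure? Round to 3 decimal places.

PS ≈ 0.644

p₁ = P(outcome | exposed) = 1315/1963 = 0.66989
p₀ = P(outcome | unexposed) = 183/2485 = 0.073642
Under exogeneity and monotonicity, PS = (p₁ − p₀) / (1 − p₀).
PS = (0.66989 − 0.073642) / (1 − 0.073642) = 0.59625 / 0.92636 ≈ 0.6437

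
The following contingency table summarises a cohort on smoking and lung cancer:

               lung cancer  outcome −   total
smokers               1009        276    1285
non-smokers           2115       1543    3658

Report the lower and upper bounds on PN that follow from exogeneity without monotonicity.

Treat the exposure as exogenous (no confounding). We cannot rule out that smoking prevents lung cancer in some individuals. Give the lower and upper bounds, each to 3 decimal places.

0.264 ≤ PN ≤ 0.537

p₁ = P(outcome | exposed) = 1009/1285 = 0.78521
p₀ = P(outcome | unexposed) = 2115/3658 = 0.57818
Under exogeneity alone the bounds on PN are max{0,(p₁−p₀)/p₁} ≤ PN ≤ min{1,(1−p₀)/p₁}.
  lower = (p₁ − p₀)/p₁ = 0.20703 / 0.78521 ≈ 0.2637
  upper = min{1, (1 − p₀)/p₁} = 0.42182 / 0.78521 ≈ 0.5372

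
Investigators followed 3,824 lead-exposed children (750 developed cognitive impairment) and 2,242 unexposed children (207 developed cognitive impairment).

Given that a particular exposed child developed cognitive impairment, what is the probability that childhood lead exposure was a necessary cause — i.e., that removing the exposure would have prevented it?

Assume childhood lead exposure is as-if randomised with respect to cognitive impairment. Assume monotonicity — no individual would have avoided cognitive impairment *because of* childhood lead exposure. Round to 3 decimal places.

p₁ = P(outcome | exposed) = 750/3824 = 0.19613
p₀ = P(outcome | unexposed) = 207/2242 = 0.092328
Under exogeneity and monotonicity, PN = (p₁ − p₀) / p₁.
PN = (0.19613 − 0.092328) / 0.19613 = 0.1038 / 0.19613 ≈ 0.5292

PN ≈ 0.529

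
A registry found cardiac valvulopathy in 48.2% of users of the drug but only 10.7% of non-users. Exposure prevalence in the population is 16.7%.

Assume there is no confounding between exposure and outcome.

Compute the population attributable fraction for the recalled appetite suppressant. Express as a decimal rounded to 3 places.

PAF ≈ 0.369

p₁ = 0.482, p₀ = 0.107.
Overall risk P(Y=1) = π·p₁ + (1−π)·p₀ = 0.167×0.482 + 0.833×0.107 = 0.16962.
Under exogeneity, PAF = [P(Y=1) − p₀] / P(Y=1).
PAF = (0.16962 − 0.107) / 0.16962 ≈ 0.3692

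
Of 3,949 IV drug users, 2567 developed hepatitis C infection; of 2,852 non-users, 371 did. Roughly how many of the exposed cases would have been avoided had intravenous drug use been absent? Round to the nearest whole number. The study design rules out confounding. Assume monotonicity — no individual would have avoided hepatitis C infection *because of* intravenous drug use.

about 2053 cases

p₁ = P(outcome | exposed) = 2567/3949 = 0.65004
p₀ = P(outcome | unexposed) = 371/2852 = 0.13008
PN = (p₁ − p₀)/p₁ = (0.65004 − 0.13008) / 0.65004 ≈ 0.79988.
Attributable cases ≈ PN × (exposed cases) = 0.79988 × 2567 ≈ 2053.30.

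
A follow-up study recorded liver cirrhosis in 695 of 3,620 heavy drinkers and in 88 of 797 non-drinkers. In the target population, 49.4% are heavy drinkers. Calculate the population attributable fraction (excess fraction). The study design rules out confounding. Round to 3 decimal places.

p₁ = P(outcome | exposed) = 695/3620 = 0.19199
p₀ = P(outcome | unexposed) = 88/797 = 0.11041
Overall risk P(Y=1) = π·p₁ + (1−π)·p₀ = 0.494×0.19199 + 0.506×0.11041 = 0.15071.
Under exogeneity, PAF = [P(Y=1) − p₀] / P(Y=1).
PAF = (0.15071 − 0.11041) / 0.15071 ≈ 0.2674

PAF ≈ 0.267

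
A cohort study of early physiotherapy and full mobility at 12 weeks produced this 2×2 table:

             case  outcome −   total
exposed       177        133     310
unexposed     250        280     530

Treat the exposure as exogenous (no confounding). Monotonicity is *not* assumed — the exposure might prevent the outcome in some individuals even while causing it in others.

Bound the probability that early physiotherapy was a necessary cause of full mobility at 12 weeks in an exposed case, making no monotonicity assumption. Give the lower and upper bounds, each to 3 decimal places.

0.174 ≤ PN ≤ 0.925

p₁ = P(outcome | exposed) = 177/310 = 0.57097
p₀ = P(outcome | unexposed) = 250/530 = 0.4717
Under exogeneity alone the bounds on PN are max{0,(p₁−p₀)/p₁} ≤ PN ≤ min{1,(1−p₀)/p₁}.
  lower = (p₁ − p₀)/p₁ = 0.09927 / 0.57097 ≈ 0.1739
  upper = min{1, (1 − p₀)/p₁} = 0.5283 / 0.57097 ≈ 0.9253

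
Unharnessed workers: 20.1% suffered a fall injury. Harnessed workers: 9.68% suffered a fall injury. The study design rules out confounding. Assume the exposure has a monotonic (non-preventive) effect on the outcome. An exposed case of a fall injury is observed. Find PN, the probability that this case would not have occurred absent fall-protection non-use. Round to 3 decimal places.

PN ≈ 0.518

p₁ = 0.201, p₀ = 0.0968.
Under exogeneity and monotonicity, PN = (p₁ − p₀) / p₁.
PN = (0.201 − 0.0968) / 0.201 = 0.1042 / 0.201 ≈ 0.5184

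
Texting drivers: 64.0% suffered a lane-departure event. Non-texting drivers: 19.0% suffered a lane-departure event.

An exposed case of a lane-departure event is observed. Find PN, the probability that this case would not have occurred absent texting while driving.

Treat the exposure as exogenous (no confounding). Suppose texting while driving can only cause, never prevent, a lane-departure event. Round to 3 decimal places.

PN ≈ 0.703

p₁ = 0.64, p₀ = 0.19.
Under exogeneity and monotonicity, PN = (p₁ − p₀) / p₁.
PN = (0.64 − 0.19) / 0.64 = 0.45 / 0.64 ≈ 0.7031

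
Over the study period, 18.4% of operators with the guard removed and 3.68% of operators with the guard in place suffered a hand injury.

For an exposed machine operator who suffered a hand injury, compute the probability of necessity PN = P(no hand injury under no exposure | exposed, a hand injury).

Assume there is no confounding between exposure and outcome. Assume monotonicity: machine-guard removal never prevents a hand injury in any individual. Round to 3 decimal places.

PN ≈ 0.800

p₁ = 0.184, p₀ = 0.0368.
Under exogeneity and monotonicity, PN = (p₁ − p₀) / p₁.
PN = (0.184 − 0.0368) / 0.184 = 0.1472 / 0.184 ≈ 0.8000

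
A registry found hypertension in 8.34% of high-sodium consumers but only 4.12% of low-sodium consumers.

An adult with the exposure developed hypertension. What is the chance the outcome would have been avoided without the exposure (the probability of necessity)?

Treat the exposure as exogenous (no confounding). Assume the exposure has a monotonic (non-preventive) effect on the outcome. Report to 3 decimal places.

PN ≈ 0.506

p₁ = 0.0834, p₀ = 0.0412.
Under exogeneity and monotonicity, PN = (p₁ − p₀) / p₁.
PN = (0.0834 − 0.0412) / 0.0834 = 0.0422 / 0.0834 ≈ 0.5060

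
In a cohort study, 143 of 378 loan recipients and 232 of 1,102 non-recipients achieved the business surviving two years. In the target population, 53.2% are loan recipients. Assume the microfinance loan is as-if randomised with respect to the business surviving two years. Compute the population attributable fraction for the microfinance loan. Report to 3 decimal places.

PAF ≈ 0.298

p₁ = P(outcome | exposed) = 143/378 = 0.37831
p₀ = P(outcome | unexposed) = 232/1102 = 0.21053
Overall risk P(Y=1) = π·p₁ + (1−π)·p₀ = 0.532×0.37831 + 0.468×0.21053 = 0.29979.
Under exogeneity, PAF = [P(Y=1) − p₀] / P(Y=1).
PAF = (0.29979 − 0.21053) / 0.29979 ≈ 0.2977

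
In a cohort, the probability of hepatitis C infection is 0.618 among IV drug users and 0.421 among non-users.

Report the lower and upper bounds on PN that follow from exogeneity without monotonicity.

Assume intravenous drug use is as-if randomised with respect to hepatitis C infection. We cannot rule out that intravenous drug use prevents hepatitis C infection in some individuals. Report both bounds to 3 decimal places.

0.319 ≤ PN ≤ 0.937

Let p₁ = 0.618, p₀ = 0.421.
Under exogeneity alone the bounds on PN are max{0,(p₁−p₀)/p₁} ≤ PN ≤ min{1,(1−p₀)/p₁}.
  lower = (p₁ − p₀)/p₁ = 0.197 / 0.618 ≈ 0.3188
  upper = min{1, (1 − p₀)/p₁} = 0.579 / 0.618 ≈ 0.9369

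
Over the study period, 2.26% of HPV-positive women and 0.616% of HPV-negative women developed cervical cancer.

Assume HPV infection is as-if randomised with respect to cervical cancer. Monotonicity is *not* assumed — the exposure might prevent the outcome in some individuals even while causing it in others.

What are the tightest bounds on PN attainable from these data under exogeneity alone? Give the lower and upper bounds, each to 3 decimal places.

0.727 ≤ PN ≤ 1.000

p₁ = 0.0226, p₀ = 0.00616.
Under exogeneity alone the bounds on PN are max{0,(p₁−p₀)/p₁} ≤ PN ≤ min{1,(1−p₀)/p₁}.
  lower = (p₁ − p₀)/p₁ = 0.01644 / 0.0226 ≈ 0.7274
  upper = min{1, (1 − p₀)/p₁} = 0.99384 / 0.0226 ≈ 43.9752 → capped at 1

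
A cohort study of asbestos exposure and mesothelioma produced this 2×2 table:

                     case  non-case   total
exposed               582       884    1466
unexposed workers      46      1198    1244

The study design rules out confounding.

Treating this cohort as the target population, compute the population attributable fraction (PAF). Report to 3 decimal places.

PAF ≈ 0.840

p₁ = P(outcome | exposed) = 582/1466 = 0.397
p₀ = P(outcome | unexposed) = 46/1244 = 0.036977
Exposure prevalence π = 1466/2710 = 0.54096; overall risk P(Y=1) = 0.23173.
Under exogeneity, PAF = [P(Y=1) − p₀]/P(Y=1).
PAF = (0.23173 − 0.036977) / 0.23173 ≈ 0.8404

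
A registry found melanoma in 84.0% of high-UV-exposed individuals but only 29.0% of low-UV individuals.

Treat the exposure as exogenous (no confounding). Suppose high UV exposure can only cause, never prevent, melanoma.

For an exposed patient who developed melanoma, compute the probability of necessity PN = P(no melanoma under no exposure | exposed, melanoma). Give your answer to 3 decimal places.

PN ≈ 0.655

p₁ = 0.84, p₀ = 0.29.
Under exogeneity and monotonicity, PN = (p₁ − p₀) / p₁.
PN = (0.84 − 0.29) / 0.84 = 0.55 / 0.84 ≈ 0.6548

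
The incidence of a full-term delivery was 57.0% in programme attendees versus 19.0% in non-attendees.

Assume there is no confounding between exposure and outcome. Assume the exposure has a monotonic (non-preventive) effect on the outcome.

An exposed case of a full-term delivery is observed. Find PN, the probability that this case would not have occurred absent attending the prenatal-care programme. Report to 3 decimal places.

PN ≈ 0.667

p₁ = 0.57, p₀ = 0.19.
Under exogeneity and monotonicity, PN = (p₁ − p₀) / p₁.
PN = (0.57 − 0.19) / 0.57 = 0.38 / 0.57 ≈ 0.6667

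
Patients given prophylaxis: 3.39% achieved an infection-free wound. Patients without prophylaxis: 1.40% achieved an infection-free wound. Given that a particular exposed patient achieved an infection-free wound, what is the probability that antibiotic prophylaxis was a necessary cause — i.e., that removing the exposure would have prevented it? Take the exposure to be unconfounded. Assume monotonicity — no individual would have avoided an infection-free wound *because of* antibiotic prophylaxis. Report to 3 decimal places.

PN ≈ 0.587

p₁ = 0.0339, p₀ = 0.014.
Under exogeneity and monotonicity, PN = (p₁ − p₀) / p₁.
PN = (0.0339 − 0.014) / 0.0339 = 0.0199 / 0.0339 ≈ 0.5870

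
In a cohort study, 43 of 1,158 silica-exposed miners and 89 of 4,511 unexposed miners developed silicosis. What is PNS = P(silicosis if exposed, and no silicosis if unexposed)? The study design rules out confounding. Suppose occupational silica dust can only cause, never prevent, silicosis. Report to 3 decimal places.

PNS ≈ 0.017

p₁ = P(outcome | exposed) = 43/1158 = 0.037133
p₀ = P(outcome | unexposed) = 89/4511 = 0.01973
Under exogeneity and monotonicity, PNS = p₁ − p₀.
PNS = 0.037133 − 0.01973 = 0.017403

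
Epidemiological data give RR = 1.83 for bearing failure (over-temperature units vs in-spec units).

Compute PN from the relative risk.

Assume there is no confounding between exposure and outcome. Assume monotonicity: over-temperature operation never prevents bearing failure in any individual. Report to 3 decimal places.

PN ≈ 0.454

Under exogeneity and monotonicity, PN = (RR − 1) / RR = 1 − 1/RR.
PN = (1.83 − 1) / 1.83 = 0.83 / 1.83 ≈ 0.4536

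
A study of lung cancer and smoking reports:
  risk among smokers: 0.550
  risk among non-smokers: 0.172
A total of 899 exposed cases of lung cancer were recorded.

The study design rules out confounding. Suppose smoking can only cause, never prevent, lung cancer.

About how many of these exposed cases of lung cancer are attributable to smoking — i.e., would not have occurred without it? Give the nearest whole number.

Let p₁ = 0.55, p₀ = 0.172.
PN = (p₁ − p₀)/p₁ = (0.55 − 0.172) / 0.55 ≈ 0.68727.
Attributable cases ≈ PN × (exposed cases) = 0.68727 × 899 ≈ 617.86.

about 618 cases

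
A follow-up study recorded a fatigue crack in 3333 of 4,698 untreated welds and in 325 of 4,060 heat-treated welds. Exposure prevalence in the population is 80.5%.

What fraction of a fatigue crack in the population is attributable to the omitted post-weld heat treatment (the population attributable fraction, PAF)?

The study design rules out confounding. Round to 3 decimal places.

p₁ = P(outcome | exposed) = 3333/4698 = 0.70945
p₀ = P(outcome | unexposed) = 325/4060 = 0.080049
Overall risk P(Y=1) = π·p₁ + (1−π)·p₀ = 0.805×0.70945 + 0.195×0.080049 = 0.58672.
Under exogeneity, PAF = [P(Y=1) − p₀] / P(Y=1).
PAF = (0.58672 − 0.080049) / 0.58672 ≈ 0.8636

PAF ≈ 0.864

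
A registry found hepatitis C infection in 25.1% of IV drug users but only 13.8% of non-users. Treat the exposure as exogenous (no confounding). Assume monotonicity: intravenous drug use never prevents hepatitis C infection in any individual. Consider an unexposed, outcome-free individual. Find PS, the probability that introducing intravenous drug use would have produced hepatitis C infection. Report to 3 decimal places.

p₁ = 0.251, p₀ = 0.138.
Under exogeneity and monotonicity, PS = (p₁ − p₀) / (1 − p₀).
PS = (0.251 − 0.138) / (1 − 0.138) = 0.113 / 0.862 ≈ 0.1311

PS ≈ 0.131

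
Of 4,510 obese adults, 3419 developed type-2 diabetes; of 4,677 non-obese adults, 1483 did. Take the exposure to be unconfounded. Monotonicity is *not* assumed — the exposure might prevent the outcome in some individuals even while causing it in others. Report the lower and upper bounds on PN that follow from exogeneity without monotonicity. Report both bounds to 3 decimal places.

0.582 ≤ PN ≤ 0.901

p₁ = P(outcome | exposed) = 3419/4510 = 0.75809
p₀ = P(outcome | unexposed) = 1483/4677 = 0.31708
Under exogeneity alone the bounds on PN are max{0,(p₁−p₀)/p₁} ≤ PN ≤ min{1,(1−p₀)/p₁}.
  lower = (p₁ − p₀)/p₁ = 0.44101 / 0.75809 ≈ 0.5817
  upper = min{1, (1 − p₀)/p₁} = 0.68292 / 0.75809 ≈ 0.9008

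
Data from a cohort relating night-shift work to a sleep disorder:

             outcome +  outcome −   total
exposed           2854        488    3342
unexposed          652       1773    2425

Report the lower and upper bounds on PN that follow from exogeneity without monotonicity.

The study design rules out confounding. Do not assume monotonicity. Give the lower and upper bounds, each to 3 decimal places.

0.685 ≤ PN ≤ 0.856

p₁ = P(outcome | exposed) = 2854/3342 = 0.85398
p₀ = P(outcome | unexposed) = 652/2425 = 0.26887
Under exogeneity alone the bounds on PN are max{0,(p₁−p₀)/p₁} ≤ PN ≤ min{1,(1−p₀)/p₁}.
  lower = (p₁ − p₀)/p₁ = 0.58511 / 0.85398 ≈ 0.6852
  upper = min{1, (1 − p₀)/p₁} = 0.73113 / 0.85398 ≈ 0.8561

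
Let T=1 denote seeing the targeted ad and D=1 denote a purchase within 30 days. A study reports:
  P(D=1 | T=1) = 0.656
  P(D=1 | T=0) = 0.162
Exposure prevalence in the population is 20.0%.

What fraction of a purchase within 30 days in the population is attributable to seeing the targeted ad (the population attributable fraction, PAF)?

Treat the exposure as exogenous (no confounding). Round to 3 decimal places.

Let p₁ = 0.656, p₀ = 0.162.
Overall risk P(Y=1) = π·p₁ + (1−π)·p₀ = 0.2×0.656 + 0.8×0.162 = 0.2608.
Under exogeneity, PAF = [P(Y=1) − p₀] / P(Y=1).
PAF = (0.2608 − 0.162) / 0.2608 ≈ 0.3788

PAF ≈ 0.379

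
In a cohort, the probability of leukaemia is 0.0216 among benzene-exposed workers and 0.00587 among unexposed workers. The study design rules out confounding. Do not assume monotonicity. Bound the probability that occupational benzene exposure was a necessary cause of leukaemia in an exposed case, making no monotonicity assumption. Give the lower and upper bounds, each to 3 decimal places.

Let p₁ = 0.0216, p₀ = 0.00587.
Under exogeneity alone the bounds on PN are max{0,(p₁−p₀)/p₁} ≤ PN ≤ min{1,(1−p₀)/p₁}.
  lower = (p₁ − p₀)/p₁ = 0.01573 / 0.0216 ≈ 0.7282
  upper = min{1, (1 − p₀)/p₁} = 0.99413 / 0.0216 ≈ 46.0245 → capped at 1

0.728 ≤ PN ≤ 1.000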